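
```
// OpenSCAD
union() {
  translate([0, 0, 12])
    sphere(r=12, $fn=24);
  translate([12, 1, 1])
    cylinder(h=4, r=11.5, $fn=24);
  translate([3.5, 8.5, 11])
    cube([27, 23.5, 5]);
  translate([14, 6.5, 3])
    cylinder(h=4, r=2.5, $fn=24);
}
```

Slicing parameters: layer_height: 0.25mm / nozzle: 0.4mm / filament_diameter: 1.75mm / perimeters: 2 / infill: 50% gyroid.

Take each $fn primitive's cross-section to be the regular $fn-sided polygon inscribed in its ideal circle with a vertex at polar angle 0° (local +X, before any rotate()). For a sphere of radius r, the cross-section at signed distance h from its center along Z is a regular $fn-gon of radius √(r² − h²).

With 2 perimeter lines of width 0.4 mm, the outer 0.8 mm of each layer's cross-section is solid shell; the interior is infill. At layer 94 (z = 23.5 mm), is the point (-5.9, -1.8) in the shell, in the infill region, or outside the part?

outside

At z = 23.5 mm: the sphere: section is a regular 24-gon, circumradius = √(r²−h²) = √(12²−11.5²) = 3.428; the cylinder at (12, 1) does not reach this height (z outside [1, 5]); the cube at (3.5, 8.5) is absent (z outside [11, 16]); the cylinder at (14, 6.5) is not intersected at this z (z outside [3, 7]); Taking the union: only the r=12 sphere is present, so the union is just that shape — 1 connected region. Overall, the cross-section is a single solid region. The nearest boundary edge runs (-3.43, 0.00)→(-3.31, -0.89); distance from the point to it = 2.75 mm. The point is not inside any of the regions above, so it lies outside the cross-section (2.75 mm from the nearest boundary).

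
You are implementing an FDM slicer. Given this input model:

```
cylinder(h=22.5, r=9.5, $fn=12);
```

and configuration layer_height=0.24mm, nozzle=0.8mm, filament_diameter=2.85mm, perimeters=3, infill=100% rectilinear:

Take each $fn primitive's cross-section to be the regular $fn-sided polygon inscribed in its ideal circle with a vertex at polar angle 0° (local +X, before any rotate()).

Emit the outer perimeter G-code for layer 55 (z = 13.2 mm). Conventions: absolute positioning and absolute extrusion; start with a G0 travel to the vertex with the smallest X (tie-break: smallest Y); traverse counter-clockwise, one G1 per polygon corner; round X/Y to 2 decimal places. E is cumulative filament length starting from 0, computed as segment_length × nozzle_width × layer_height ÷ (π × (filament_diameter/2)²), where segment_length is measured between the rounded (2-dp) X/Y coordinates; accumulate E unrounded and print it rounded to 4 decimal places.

G0 X-9.50 Y0.00 Z13.20
G1 X-8.23 Y-4.75 E0.1480
G1 X-4.75 Y-8.23 E0.2961
G1 X0.00 Y-9.50 E0.4441
G1 X4.75 Y-8.23 E0.5921
G1 X8.23 Y-4.75 E0.7402
G1 X9.50 Y0.00 E0.8882
G1 X8.23 Y4.75 E1.0362
G1 X4.75 Y8.23 E1.1843
G1 X0.00 Y9.50 E1.3323
G1 X-4.75 Y8.23 E1.4802
G1 X-8.23 Y4.75 E1.6284
G1 X-9.50 Y0.00 E1.7763

At z = 13.2 mm: the r=9.5 cylinder contributes a regular 12-gon of circumradius 9.5. The outline is a single polygon with 12 vertices. Extrusion per mm of travel: 0.8 × 0.24 / (π × 1.425²) = 0.030097. Accumulating E over each segment gives final E = 1.7763.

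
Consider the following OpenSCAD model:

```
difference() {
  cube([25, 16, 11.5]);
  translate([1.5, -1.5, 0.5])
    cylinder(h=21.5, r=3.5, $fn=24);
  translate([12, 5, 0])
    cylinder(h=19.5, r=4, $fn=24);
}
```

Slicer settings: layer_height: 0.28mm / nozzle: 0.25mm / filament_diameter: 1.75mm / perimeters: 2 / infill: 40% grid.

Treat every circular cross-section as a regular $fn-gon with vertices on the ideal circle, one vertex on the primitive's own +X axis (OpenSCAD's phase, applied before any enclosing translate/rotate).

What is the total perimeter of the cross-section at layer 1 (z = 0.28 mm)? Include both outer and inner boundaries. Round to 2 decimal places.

At z = 0.28 mm: the cube (footprint 25×16) is included at this height (perimeter 82.00 mm); the cylinder at (1.5, -1.5) does not reach this height (z outside [0.5, 22]); the cylinder at (12, 5): section is a regular 24-gon, circumradius r=4 (perimeter = 2·24·4.000·sin(180°/24) = 25.06 mm); Subtracting the remaining from the first: starting from the 25×16 cube, the r=4 cylinder at (12, 5) lies wholly inside it (removes its full 49.69 mm² and its 25.06 mm outline becomes a hole wall) — boundary (outer + 1 inner loop) = 107.06 mm. Overall, the cross-section is one region with 1 hole. Total boundary length (outer + inner) = 107.06 mm.

107.06 mm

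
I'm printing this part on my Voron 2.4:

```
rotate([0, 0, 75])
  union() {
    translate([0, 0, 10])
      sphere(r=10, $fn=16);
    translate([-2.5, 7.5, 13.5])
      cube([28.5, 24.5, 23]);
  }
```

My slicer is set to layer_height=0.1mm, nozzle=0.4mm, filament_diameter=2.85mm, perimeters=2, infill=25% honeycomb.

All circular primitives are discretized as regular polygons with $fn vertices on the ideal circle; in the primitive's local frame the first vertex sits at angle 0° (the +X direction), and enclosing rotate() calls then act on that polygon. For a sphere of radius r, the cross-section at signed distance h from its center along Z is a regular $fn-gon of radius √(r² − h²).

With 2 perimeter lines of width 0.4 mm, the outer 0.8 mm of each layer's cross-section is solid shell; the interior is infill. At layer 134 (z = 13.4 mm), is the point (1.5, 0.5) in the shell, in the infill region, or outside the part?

At z = 13.4 mm: the sphere: section is a regular 16-gon, circumradius = √(r²−h²) = √(10²−3.4²) = 9.404; the cube at (-2.5, 7.5) is not intersected at this z (z outside [13.5, 36.5]); Taking the union: only the r=10 sphere is present, so the union is just that shape — 1 connected region; (whole slice rotated 75° about Z — lengths, areas and connectivity unchanged). Overall, the cross-section is a single solid region. Undo the 75° rotation: the query point maps to (0.871, -1.319) in the un-rotated model frame. The nearest boundary edge runs (3.60, -8.69)→(6.65, -6.65); distance from the point to it = 7.64 mm. The point is inside the cross-section and 7.64 mm from the nearest boundary — more than the 0.8 mm shell width (2 × 0.4), so it's in the infill interior.

infill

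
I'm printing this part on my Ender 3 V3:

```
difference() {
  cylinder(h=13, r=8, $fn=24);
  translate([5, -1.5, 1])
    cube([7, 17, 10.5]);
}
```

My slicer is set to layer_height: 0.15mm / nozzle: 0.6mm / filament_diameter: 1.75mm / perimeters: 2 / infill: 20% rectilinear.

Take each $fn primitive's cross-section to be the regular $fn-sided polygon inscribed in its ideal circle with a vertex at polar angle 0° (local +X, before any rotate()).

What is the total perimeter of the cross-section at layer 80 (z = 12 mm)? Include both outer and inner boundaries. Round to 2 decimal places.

At z = 12 mm: the r=8 cylinder contributes a regular 24-gon of circumradius 8 (perimeter = 2·24·8.000·sin(180°/24) = 50.12 mm); the cube at (5, -1.5) is absent (z outside [1, 11.5]); Taking the first minus the rest: none of the subtracted shapes is present at this height, so the r=8 cylinder is unchanged — boundary = 50.12 mm. Overall, the cross-section is a single solid region. Total boundary length (outer) = 50.12 mm.

50.12 mm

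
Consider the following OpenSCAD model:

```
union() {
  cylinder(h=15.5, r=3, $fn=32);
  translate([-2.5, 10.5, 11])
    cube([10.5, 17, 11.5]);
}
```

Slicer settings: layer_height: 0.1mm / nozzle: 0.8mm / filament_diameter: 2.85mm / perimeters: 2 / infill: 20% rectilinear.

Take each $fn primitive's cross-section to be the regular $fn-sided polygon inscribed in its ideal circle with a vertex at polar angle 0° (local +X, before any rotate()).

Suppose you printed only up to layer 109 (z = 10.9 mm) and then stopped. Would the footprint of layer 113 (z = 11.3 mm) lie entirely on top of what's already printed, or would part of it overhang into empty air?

Compare the two slices. At z = 10.9: the r=3 cylinder gives a regular 32-gon of circumradius 3 (constant along its height) (area = (32/2)·3.000²·sin(360°/32) = 28.09 mm²); the cube at (-2.5, 10.5) is not intersected at this z (z outside [11, 22.5]); Merging all regions: only the r=3 cylinder is present, so the union is just that shape — area = 28.09 mm². At z = 11.3: the r=3 cylinder gives a regular 32-gon of circumradius 3 (constant along its height) (area = (32/2)·3.000²·sin(360°/32) = 28.09 mm²); the cube at (-2.5, 10.5) (footprint 10.5×17) is included at this height (area 178.50 mm²); Taking the union: the 2 present regions are separate (no shared area or edge), so areas and boundary lengths simply add and each stays a separate island — area = 206.59 mm². Checking containment: at z = 11.3 the cross-section extends beyond the z = 10.9 cross-section by about 178.50 mm².

part overhangs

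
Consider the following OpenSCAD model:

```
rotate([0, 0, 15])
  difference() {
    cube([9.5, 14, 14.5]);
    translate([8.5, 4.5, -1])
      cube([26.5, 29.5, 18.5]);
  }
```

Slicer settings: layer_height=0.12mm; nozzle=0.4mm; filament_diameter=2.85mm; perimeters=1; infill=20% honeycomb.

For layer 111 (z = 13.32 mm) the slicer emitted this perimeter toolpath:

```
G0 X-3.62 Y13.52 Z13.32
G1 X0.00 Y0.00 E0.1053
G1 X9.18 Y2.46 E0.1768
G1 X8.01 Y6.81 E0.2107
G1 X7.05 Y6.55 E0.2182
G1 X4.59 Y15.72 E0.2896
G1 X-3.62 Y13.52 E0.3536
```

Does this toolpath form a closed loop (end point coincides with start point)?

Start point (G0): (-3.62, 13.52). End point (last G1): the path returns to the start — closed.

yes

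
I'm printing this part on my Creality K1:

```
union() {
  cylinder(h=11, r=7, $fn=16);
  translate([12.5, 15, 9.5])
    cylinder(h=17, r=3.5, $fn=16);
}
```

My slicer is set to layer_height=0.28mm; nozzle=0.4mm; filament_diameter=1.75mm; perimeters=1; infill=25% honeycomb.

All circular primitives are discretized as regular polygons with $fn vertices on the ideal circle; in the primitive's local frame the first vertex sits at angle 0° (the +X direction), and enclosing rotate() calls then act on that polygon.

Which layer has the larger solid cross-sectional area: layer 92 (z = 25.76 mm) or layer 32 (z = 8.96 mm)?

Layer 92 (z = 25.76): the cylinder is not intersected at this z (z outside [0, 11]); the cylinder at (12.5, 15): section is a regular 16-gon, circumradius r=3.5 (area = (16/2)·3.500²·sin(360°/16) = 37.50 mm²); Combining (union): only the r=3.5 cylinder at (12.5, 15) is present, so the union is just that shape — area = 37.50 mm². So its area = 37.50 mm². Layer 32 (z = 8.96): the r=7 cylinder contributes a regular 16-gon of circumradius 7 (area = (16/2)·7.000²·sin(360°/16) = 150.01 mm²); the cylinder at (12.5, 15) is not intersected at this z (z outside [9.5, 26.5]); Merging all regions: only the r=7 cylinder is present, so the union is just that shape — area = 150.01 mm². So its area = 150.01 mm². Layer 32 is larger (150.01 vs 37.50 mm²).

layer 32 (z = 8.96 mm)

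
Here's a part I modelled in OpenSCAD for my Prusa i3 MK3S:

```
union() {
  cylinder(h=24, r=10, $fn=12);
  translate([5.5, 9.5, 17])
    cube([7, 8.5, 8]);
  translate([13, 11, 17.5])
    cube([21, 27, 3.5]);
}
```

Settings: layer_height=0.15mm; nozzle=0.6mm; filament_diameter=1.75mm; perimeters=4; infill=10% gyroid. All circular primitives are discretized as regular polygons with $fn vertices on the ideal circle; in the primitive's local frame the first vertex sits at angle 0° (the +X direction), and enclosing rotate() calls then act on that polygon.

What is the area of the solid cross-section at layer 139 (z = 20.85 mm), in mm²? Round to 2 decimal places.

At z = 20.85 mm: the r=10 cylinder contributes a regular 12-gon of circumradius 10 (area = (12/2)·10.000²·sin(360°/12) = 300.00 mm²); the cube at (5.5, 9.5) (footprint 7×8.5) is included at this height (area 59.50 mm²); the 21×27 cube at (13, 11) contributes its full rectangle (area 567.00 mm²); Merging all regions: the 3 present regions are separate (no shared area or edge), so areas and boundary lengths simply add and each stays a separate island — area = 926.50 mm². Overall, the cross-section has 3 separate islands. Net area = 926.50 mm².

926.50 mm²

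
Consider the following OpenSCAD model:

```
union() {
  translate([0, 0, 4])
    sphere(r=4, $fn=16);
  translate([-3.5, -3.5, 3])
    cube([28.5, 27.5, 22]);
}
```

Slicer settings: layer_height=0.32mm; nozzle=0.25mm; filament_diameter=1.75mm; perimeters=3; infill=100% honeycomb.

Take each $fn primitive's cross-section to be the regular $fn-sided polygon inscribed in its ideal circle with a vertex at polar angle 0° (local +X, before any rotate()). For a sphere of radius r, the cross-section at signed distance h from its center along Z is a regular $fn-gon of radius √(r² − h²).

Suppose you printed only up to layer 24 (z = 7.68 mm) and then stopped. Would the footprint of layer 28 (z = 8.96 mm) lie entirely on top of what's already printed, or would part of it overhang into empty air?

Compare the two slices. At z = 7.68: the sphere: section is a regular 16-gon, circumradius = √(r²−h²) = √(4²−3.68²) = 1.568 (area = (16/2)·1.568²·sin(360°/16) = 7.52 mm²); the cube at (-3.5, -3.5) (footprint 28.5×27.5) is included at this height (area 783.75 mm²); Taking the union: the r=4 sphere lies entirely inside the 28.5×27.5 cube at (-3.5, -3.5), so the union is just the 28.5×27.5 cube at (-3.5, -3.5) — area = 783.75 mm². At z = 8.96: the sphere is not intersected at this z (|z−center|=4.960 > r=4); the cube at (-3.5, -3.5) (footprint 28.5×27.5) is included at this height (area 783.75 mm²); Merging all regions: only the 28.5×27.5 cube at (-3.5, -3.5) is present, so the union is just that shape — area = 783.75 mm². Checking containment: the cross-section at z = 8.96 is a subset of the cross-section at z = 7.68.

entirely on top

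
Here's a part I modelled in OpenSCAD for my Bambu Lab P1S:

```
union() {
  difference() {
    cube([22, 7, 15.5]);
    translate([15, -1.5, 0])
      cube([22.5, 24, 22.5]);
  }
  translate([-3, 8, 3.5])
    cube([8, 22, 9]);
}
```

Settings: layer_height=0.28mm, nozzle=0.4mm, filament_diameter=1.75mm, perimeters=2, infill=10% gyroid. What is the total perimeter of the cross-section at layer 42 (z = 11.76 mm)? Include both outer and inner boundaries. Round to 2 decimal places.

At z = 11.76 mm: the 22×7 cube contributes its full rectangle (perimeter 58.00 mm); the cube at (15, -1.5) (footprint 22.5×24) is included at this height (perimeter 93.00 mm); After the difference (first − rest): starting from the 22×7 cube, the 22.5×24 cube at (15, -1.5) partially overlaps it — only the 49.00 mm² overlap (of its 540.00 mm²) is removed, clipping the outline — boundary = 44.00 mm; the cube at (-3, 8) (footprint 8×22) is included at this height (perimeter 60.00 mm); Taking the union: the 2 present regions are separate (no shared area or edge), so areas and boundary lengths simply add and each stays a separate island — boundary = 104.00 mm. Overall, the cross-section has 2 separate islands. Total boundary length (outer) = 104.00 mm.

104.00 mm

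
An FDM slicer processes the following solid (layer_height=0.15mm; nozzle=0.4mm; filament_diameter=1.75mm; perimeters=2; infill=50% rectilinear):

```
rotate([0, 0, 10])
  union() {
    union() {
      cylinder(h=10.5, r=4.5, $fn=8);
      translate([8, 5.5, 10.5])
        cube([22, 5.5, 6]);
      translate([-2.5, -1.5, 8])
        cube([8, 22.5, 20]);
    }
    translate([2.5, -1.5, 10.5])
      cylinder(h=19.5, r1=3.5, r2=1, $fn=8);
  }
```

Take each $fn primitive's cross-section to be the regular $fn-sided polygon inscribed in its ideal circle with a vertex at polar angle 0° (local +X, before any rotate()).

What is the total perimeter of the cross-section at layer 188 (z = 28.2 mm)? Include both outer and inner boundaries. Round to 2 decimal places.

At z = 28.2 mm: the cylinder is absent (z outside [0, 10.5]); the cube at (8, 5.5) does not reach this height (z outside [10.5, 16.5]); the cube at (-2.5, -1.5) does not reach this height (z outside [8, 28]); Merging all regions: nothing is present at this height; the cone at (2.5, -1.5) contributes a regular 8-gon of circumradius 1.231 (interpolated between r1=3.5 and r2=1 at t=0.908) (perimeter = 2·8·1.231·sin(180°/8) = 7.54 mm); Combining (union): only the cone at (2.5, -1.5) is present, so the union is just that shape — boundary = 7.54 mm; (rotated 10° about Z; rotation is an isometry so areas/perimeters/island counts are preserved). Overall, the cross-section is a single solid region. Total boundary length (outer) = 7.54 mm.

7.54 mm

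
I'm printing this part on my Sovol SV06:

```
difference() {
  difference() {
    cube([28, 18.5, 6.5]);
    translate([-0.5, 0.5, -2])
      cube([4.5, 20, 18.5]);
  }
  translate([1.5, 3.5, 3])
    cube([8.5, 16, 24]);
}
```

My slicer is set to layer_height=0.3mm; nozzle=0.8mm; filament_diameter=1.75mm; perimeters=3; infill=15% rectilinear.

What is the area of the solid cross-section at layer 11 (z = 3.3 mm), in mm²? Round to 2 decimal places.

At z = 3.3 mm: the 28×18.5 cube contributes its full rectangle (area 518.00 mm²); the 4.5×20 cube at (-0.5, 0.5) contributes its full rectangle (area 90.00 mm²); Taking the first minus the rest: starting from the 28×18.5 cube (518.00 mm²), the 4.5×20 cube at (-0.5, 0.5) partially overlaps it — only the 72.00 mm² overlap (of its 90.00 mm²) is removed, clipping the outline — area = 446.00 mm²; the cube at (1.5, 3.5) (footprint 8.5×16) is included at this height (area 136.00 mm²); Subtracting the remaining from the first: starting from that combined region (446.00 mm²), the 8.5×16 cube at (1.5, 3.5) partially overlaps it — only the 90.00 mm² overlap (of its 136.00 mm²) is removed, clipping the outline — area = 356.00 mm². Overall, the cross-section is a single solid region. Net area = 356.00 mm².

356.00 mm²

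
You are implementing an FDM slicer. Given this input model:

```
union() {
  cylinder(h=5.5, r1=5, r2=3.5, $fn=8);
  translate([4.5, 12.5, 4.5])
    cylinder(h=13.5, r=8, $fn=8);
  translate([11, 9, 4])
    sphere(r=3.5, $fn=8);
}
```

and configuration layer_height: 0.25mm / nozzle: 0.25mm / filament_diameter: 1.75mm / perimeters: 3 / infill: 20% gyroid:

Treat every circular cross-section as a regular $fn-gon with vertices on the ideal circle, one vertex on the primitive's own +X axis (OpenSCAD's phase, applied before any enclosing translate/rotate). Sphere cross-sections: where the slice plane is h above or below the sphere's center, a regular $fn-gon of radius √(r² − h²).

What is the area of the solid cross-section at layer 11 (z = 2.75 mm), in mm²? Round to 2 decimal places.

81.32 mm²

At z = 2.75 mm: the cone contributes a regular 8-gon of circumradius 4.250 (interpolated between r1=5 and r2=3.5 at t=0.500) (area = (8/2)·4.250²·sin(360°/8) = 51.09 mm²); the cylinder at (4.5, 12.5) is absent (z outside [4.5, 18]); the r=3.5 sphere at (11, 9) contributes a regular 8-gon of circumradius √(3.5²−1.25²) = 3.269 (area = (8/2)·3.269²·sin(360°/8) = 30.23 mm²); Merging all regions: the 2 present regions are separate (no shared area or edge), so areas and boundary lengths simply add and each stays a separate island — area = 81.32 mm². Overall, the cross-section has 2 separate islands. Net area = 81.32 mm².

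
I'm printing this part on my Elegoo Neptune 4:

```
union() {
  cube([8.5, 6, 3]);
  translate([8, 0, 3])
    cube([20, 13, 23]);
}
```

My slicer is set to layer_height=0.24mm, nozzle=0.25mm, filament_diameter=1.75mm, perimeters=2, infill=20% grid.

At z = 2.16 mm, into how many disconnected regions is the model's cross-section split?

1

At z = 2.16 mm: the cube is present — its section is the full 8.5×6 rectangle; the cube at (8, 0) is not intersected at this z (z outside [3, 26]); Merging all regions: only the 8.5×6 cube is present, so the union is just that shape — 1 connected region. The result has 1 disconnected region.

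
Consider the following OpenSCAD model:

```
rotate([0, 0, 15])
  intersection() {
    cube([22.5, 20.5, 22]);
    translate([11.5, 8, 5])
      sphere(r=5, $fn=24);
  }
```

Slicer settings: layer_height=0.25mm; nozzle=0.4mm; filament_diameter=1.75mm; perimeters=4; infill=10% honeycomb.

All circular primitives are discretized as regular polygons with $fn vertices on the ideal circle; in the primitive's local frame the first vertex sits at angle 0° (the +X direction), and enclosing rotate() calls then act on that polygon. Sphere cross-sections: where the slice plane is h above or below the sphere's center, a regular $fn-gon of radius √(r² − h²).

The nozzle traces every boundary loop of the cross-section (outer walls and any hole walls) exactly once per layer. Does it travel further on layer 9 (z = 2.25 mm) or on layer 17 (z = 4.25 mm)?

Layer 9 (z = 2.25): the cube (footprint 22.5×20.5) is included at this height (perimeter 86.00 mm); the sphere at (11.5, 8): section is a regular 24-gon, circumradius = √(r²−h²) = √(5²−2.75²) = 4.176 (perimeter = 2·24·4.176·sin(180°/24) = 26.16 mm); After intersecting: the r=5 sphere at (11.5, 8) lies inside the 22.5×20.5 cube, so the common part is the r=5 sphere at (11.5, 8) itself — boundary = 26.16 mm; (rotated 15° about Z; rotation is an isometry so areas/perimeters/island counts are preserved). So its perimeter = 26.16 mm. Layer 17 (z = 4.25): the 22.5×20.5 cube contributes its full rectangle (perimeter 86.00 mm); the sphere at (11.5, 8): section is a regular 24-gon, circumradius = √(r²−h²) = √(5²−0.75²) = 4.943 (perimeter = 2·24·4.943·sin(180°/24) = 30.97 mm); Keeping only the common overlap: the r=5 sphere at (11.5, 8) lies inside the 22.5×20.5 cube, so the common part is the r=5 sphere at (11.5, 8) itself — boundary = 30.97 mm; (whole slice rotated 15° about Z — lengths, areas and connectivity unchanged). So its perimeter = 30.97 mm. Layer 17 is larger (30.97 vs 26.16 mm).

layer 17 (z = 4.25 mm)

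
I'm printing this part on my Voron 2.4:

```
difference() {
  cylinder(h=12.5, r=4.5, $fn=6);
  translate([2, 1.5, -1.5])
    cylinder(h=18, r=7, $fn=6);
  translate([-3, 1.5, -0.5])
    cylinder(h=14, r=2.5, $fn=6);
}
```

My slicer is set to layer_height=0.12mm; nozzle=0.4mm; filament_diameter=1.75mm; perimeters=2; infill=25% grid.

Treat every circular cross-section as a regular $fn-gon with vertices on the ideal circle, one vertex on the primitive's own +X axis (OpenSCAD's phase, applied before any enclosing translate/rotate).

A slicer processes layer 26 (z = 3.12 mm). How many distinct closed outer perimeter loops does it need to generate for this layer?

At z = 3.12 mm: the r=4.5 cylinder contributes a regular 6-gon of circumradius 4.5; the r=7 cylinder at (2, 1.5) gives a regular 6-gon of circumradius 7 (constant along its height); the r=2.5 cylinder at (-3, 1.5) contributes a regular 6-gon of circumradius 2.5; Taking the first minus the rest: starting from the r=4.5 cylinder, the r=7 cylinder at (2, 1.5) partially overlaps it — only the 51.13 mm² overlap (of its 127.31 mm²) is removed, clipping the outline; the r=2.5 cylinder at (-3, 1.5) partially overlaps it — only the 0.30 mm² overlap (of its 16.24 mm²) is removed, clipping the outline — 1 connected region. The result has 1 disconnected region.

1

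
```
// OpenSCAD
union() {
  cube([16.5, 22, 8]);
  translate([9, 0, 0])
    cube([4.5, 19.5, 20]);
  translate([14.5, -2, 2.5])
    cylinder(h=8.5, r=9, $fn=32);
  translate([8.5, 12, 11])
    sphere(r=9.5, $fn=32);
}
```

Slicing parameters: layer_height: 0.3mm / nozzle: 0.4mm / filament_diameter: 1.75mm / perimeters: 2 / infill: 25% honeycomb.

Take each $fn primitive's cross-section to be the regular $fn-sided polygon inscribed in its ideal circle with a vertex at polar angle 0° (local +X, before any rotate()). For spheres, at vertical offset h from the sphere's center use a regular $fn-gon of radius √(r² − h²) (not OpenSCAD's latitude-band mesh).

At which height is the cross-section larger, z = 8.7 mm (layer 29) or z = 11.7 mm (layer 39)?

Layer 29 (z = 8.7): the cube is absent (z outside [0, 8]); the cube at (9, 0) (footprint 4.5×19.5) is included at this height (area 87.75 mm²); the cylinder at (14.5, -2): section is a regular 32-gon, circumradius r=9 (area = (32/2)·9.000²·sin(360°/32) = 252.84 mm²); the sphere at (8.5, 12): section is a regular 32-gon, circumradius = √(r²−h²) = √(9.5²−2.3²) = 9.217 (area = (32/2)·9.217²·sin(360°/32) = 265.20 mm²); Merging all regions: the regions partially overlap — summed areas 605.79 mm² minus the doubly-counted overlap 107.37 mm² gives 498.42 mm² — area = 498.42 mm². So its area = 498.42 mm². Layer 39 (z = 11.7): the cube is absent (z outside [0, 8]); the 4.5×19.5 cube at (9, 0) contributes its full rectangle (area 87.75 mm²); the cylinder at (14.5, -2) is not intersected at this z (z outside [2.5, 11]); the r=9.5 sphere at (8.5, 12) slices to a regular 32-gon of circumradius 9.474 (√(r²−h²) with h=0.7 from center) (area = (32/2)·9.474²·sin(360°/32) = 280.18 mm²); Taking the union: the regions partially overlap — summed areas 367.93 mm² minus the doubly-counted overlap 73.93 mm² gives 294.00 mm² — area = 294.00 mm². So its area = 294.00 mm². Layer 29 is larger (498.42 vs 294.00 mm²).

layer 29 (z = 8.7 mm)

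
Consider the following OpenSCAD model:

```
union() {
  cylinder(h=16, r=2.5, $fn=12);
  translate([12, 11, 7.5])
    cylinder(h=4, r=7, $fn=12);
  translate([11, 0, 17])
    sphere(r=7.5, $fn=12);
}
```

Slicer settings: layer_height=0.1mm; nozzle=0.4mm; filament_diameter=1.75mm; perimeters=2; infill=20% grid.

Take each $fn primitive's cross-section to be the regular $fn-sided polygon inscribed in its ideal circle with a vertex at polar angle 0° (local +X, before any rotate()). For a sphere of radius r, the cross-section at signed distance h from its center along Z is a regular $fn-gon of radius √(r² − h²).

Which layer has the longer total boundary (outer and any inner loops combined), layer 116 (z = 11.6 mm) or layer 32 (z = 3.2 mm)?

Layer 116 (z = 11.6): the r=2.5 cylinder gives a regular 12-gon of circumradius 2.5 (constant along its height) (perimeter = 2·12·2.500·sin(180°/12) = 15.53 mm); the cylinder at (12, 11) does not reach this height (z outside [7.5, 11.5]); the r=7.5 sphere at (11, 0) contributes a regular 12-gon of circumradius √(7.5²−5.4²) = 5.205 (perimeter = 2·12·5.205·sin(180°/12) = 32.33 mm); Merging all regions: the 2 present regions are separate (no shared area or edge), so areas and boundary lengths simply add and each stays a separate island — boundary = 47.86 mm. So its perimeter = 47.86 mm. Layer 32 (z = 3.2): the cylinder: section is a regular 12-gon, circumradius r=2.5 (perimeter = 2·12·2.500·sin(180°/12) = 15.53 mm); the cylinder at (12, 11) is absent (z outside [7.5, 11.5]); the sphere at (11, 0) is absent (|z−center|=13.800 > r=7.5); Combining (union): only the r=2.5 cylinder is present, so the union is just that shape — boundary = 15.53 mm. So its perimeter = 15.53 mm. Layer 116 is larger (47.86 vs 15.53 mm).

layer 116 (z = 11.6 mm)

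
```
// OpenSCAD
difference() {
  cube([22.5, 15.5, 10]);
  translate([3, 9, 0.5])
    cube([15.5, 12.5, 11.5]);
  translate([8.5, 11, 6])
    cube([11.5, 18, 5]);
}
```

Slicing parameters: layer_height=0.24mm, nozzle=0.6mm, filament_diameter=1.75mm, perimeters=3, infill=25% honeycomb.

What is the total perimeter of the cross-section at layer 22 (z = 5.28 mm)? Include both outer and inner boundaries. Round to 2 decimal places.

At z = 5.28 mm: the cube is present — its section is the full 22.5×15.5 rectangle (perimeter 76.00 mm); the cube at (3, 9) (footprint 15.5×12.5) is included at this height (perimeter 56.00 mm); the cube at (8.5, 11) does not reach this height (z outside [6, 11]); After the difference (first − rest): starting from the 22.5×15.5 cube, the 15.5×12.5 cube at (3, 9) partially overlaps it — only the 100.75 mm² overlap (of its 193.75 mm²) is removed, clipping the outline — boundary = 89.00 mm. Overall, the cross-section is a single solid region. Total boundary length (outer) = 89.00 mm.

89.00 mm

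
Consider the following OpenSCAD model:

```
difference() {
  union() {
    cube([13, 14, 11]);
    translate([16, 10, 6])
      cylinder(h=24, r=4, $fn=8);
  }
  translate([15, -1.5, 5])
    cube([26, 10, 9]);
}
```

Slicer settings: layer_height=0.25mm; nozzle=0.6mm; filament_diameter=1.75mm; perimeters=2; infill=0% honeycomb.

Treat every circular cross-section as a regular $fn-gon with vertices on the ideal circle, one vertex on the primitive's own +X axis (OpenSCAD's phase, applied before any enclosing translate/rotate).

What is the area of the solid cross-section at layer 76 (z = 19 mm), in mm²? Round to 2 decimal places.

45.25 mm²

At z = 19 mm: the cube is absent (z outside [0, 11]); the r=4 cylinder at (16, 10) gives a regular 8-gon of circumradius 4 (constant along its height) (area = (8/2)·4.000²·sin(360°/8) = 45.25 mm²); Taking the union: only the r=4 cylinder at (16, 10) is present, so the union is just that shape — area = 45.25 mm²; the cube at (15, -1.5) is not intersected at this z (z outside [5, 14]); Taking the first minus the rest: none of the subtracted shapes is present at this height, so that combined region is unchanged — area = 45.25 mm². Overall, the cross-section is a single solid region. Net area = 45.25 mm².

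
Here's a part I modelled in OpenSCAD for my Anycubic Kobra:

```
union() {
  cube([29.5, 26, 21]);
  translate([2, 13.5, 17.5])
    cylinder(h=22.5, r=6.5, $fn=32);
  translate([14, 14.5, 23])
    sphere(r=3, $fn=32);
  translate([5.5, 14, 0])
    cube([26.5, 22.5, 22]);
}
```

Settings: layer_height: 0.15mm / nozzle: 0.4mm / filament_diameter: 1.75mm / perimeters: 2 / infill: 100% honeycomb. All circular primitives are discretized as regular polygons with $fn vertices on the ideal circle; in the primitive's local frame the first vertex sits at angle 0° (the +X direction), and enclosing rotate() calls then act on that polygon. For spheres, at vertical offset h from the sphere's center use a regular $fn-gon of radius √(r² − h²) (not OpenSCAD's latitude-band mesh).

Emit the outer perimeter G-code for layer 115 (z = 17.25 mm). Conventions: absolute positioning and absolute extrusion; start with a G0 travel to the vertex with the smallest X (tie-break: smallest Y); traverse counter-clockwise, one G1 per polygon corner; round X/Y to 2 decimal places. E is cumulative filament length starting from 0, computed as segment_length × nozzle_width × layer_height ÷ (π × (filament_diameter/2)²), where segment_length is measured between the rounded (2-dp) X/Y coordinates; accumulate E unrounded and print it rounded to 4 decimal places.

At z = 17.25 mm: the cube (footprint 29.5×26) is included at this height; the cylinder at (2, 13.5) is absent (z outside [17.5, 40]); the sphere at (14, 14.5) is not intersected at this z (|z−center|=5.750 > r=3); the cube at (5.5, 14) is present — its section is the full 26.5×22.5 rectangle; Taking the union: the regions partially overlap (shared area 288.00 mm²), so overlapping operands fuse into one piece — 1 connected region. The outline is a single polygon with 8 vertices. Extrusion per mm of travel: 0.4 × 0.15 / (π × 0.875²) = 0.024945. Accumulating E over each segment gives final E = 3.4175.

G0 X0.00 Y0.00 Z17.25
G1 X29.50 Y0.00 E0.7359
G1 X29.50 Y14.00 E1.0851
G1 X32.00 Y14.00 E1.1475
G1 X32.00 Y36.50 E1.7087
G1 X5.50 Y36.50 E2.3698
G1 X5.50 Y26.00 E2.6317
G1 X0.00 Y26.00 E2.7689
G1 X0.00 Y0.00 E3.4175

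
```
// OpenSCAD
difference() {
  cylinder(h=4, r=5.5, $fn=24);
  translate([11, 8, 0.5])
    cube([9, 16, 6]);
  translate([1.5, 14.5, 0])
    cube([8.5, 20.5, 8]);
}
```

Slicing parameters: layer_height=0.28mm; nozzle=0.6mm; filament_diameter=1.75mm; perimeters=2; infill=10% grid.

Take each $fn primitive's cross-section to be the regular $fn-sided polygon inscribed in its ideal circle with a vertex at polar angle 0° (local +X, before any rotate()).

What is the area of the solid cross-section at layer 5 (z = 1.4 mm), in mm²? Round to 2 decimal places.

93.95 mm²

At z = 1.4 mm: the r=5.5 cylinder gives a regular 24-gon of circumradius 5.5 (constant along its height) (area = (24/2)·5.500²·sin(360°/24) = 93.95 mm²); the cube at (11, 8) is present — its section is the full 9×16 rectangle (area 144.00 mm²); the cube at (1.5, 14.5) is present — its section is the full 8.5×20.5 rectangle (area 174.25 mm²); After the difference (first − rest): starting from the r=5.5 cylinder (93.95 mm²), the 9×16 cube at (11, 8) misses the remaining region (no effect); the 8.5×20.5 cube at (1.5, 14.5) misses the remaining region (no effect) — area = 93.95 mm². Overall, the cross-section is a single solid region. Net area = 93.95 mm².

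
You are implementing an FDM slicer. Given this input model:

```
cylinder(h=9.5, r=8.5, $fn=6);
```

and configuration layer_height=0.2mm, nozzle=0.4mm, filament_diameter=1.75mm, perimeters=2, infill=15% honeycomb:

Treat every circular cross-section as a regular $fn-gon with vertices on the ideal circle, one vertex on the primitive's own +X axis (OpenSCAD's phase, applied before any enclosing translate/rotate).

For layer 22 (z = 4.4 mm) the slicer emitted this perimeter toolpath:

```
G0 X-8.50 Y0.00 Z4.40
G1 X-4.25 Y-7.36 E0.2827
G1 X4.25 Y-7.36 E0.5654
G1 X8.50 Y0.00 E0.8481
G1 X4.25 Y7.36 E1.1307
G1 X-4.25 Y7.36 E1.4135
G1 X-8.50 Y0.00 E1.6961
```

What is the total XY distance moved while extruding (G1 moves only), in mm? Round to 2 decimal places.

51.00 mm

Sum the Euclidean lengths of each G1 segment: total = 51.00 mm.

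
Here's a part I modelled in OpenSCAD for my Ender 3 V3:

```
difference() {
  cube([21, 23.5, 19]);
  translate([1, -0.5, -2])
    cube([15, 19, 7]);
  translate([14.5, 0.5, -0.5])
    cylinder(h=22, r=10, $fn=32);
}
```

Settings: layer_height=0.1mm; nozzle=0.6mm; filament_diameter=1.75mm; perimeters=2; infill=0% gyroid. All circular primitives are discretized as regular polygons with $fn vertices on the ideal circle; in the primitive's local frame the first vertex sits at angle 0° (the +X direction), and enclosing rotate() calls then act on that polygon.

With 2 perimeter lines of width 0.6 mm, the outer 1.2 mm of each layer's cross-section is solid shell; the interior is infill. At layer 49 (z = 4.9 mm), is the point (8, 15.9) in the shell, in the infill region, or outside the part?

At z = 4.9 mm: the cube (footprint 21×23.5) is included at this height; the cube at (1, -0.5) (footprint 15×19) is included at this height; the cylinder at (14.5, 0.5): section is a regular 32-gon, circumradius r=10; Subtracting the remaining from the first: starting from the 21×23.5 cube, the 15×19 cube at (1, -0.5) partially overlaps it — only the 277.50 mm² overlap (of its 285.00 mm²) is removed, clipping the outline; the r=10 cylinder at (14.5, 0.5) partially overlaps it — only the 47.46 mm² overlap (of its 312.14 mm²) is removed, clipping the outline — 1 connected region. Overall, the cross-section is a single solid region. The nearest boundary edge runs (16.00, 18.50)→(1.00, 18.50); distance from the point to it = 2.60 mm. The point is not inside any of the regions above, so it lies outside the cross-section (2.60 mm from the nearest boundary).

outside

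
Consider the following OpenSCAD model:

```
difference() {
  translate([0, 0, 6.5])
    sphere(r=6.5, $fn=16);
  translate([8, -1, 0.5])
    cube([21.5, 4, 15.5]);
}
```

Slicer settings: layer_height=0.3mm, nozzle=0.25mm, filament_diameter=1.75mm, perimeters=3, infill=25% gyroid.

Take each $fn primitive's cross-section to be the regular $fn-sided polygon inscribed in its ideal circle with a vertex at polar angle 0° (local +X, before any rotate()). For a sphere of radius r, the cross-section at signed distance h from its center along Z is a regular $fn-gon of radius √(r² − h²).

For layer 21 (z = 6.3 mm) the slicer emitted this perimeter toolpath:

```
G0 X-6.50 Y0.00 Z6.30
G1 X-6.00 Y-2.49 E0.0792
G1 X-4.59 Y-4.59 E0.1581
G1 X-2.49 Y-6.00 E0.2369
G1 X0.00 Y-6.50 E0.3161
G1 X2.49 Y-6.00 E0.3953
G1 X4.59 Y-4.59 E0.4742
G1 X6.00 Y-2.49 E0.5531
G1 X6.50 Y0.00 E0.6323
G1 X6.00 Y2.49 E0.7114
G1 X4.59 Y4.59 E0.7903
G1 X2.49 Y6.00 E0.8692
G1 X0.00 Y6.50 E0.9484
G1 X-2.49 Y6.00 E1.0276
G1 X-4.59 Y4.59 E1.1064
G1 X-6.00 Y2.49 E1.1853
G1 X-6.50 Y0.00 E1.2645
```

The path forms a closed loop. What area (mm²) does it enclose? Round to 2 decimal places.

Apply the shoelace formula to the sequence of (X, Y) vertices; enclosed area = 129.18 mm².

129.18 mm²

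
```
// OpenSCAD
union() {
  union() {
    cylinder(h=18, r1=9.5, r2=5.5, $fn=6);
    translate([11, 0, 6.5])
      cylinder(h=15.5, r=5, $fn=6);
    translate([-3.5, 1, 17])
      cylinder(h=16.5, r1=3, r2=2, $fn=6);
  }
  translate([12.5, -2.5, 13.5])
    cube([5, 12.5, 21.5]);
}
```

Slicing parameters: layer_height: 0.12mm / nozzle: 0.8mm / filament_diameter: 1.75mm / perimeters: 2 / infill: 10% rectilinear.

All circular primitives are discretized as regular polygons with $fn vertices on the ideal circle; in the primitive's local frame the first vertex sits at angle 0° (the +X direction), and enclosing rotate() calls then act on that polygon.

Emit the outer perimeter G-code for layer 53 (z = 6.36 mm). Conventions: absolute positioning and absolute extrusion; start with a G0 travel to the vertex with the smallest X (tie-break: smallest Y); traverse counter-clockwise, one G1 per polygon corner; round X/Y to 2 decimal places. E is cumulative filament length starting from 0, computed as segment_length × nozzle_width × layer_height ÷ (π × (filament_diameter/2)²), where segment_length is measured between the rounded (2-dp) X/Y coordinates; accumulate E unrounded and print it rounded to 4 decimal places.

G0 X-8.09 Y0.00 Z6.36
G1 X-4.04 Y-7.00 E0.3228
G1 X4.04 Y-7.00 E0.6453
G1 X8.09 Y0.00 E0.9680
G1 X4.04 Y7.00 E1.2908
G1 X-4.04 Y7.00 E1.6133
G1 X-8.09 Y0.00 E1.9361

At z = 6.36 mm: the cone: at t=0.353 of its height the radius interpolates to r₁+(r₂−r₁)t = 8.087, giving a regular 6-gon of that circumradius; the cylinder at (11, 0) is not intersected at this z (z outside [6.5, 22]); the cone at (-3.5, 1) does not reach this height (z outside [17, 33.5]); Merging all regions: only the cone is present, so the union is just that shape — 1 connected region; the cube at (12.5, -2.5) does not reach this height (z outside [13.5, 35]); Merging all regions: only the result so far is present, so the union is just that shape — 1 connected region. The outline is a single polygon with 6 vertices. Extrusion per mm of travel: 0.8 × 0.12 / (π × 0.875²) = 0.039912. Accumulating E over each segment gives final E = 1.9361.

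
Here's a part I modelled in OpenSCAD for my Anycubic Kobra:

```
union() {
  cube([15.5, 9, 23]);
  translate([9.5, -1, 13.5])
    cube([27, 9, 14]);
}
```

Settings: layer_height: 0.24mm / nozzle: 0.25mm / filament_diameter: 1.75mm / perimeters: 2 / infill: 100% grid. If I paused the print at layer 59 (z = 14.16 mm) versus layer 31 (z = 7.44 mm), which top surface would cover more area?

Layer 59 (z = 14.16): the cube (footprint 15.5×9) is included at this height (area 139.50 mm²); the 27×9 cube at (9.5, -1) contributes its full rectangle (area 243.00 mm²); Combining (union): the regions partially overlap — summed areas 382.50 mm² minus the doubly-counted overlap 48.00 mm² gives 334.50 mm² — area = 334.50 mm². So its area = 334.50 mm². Layer 31 (z = 7.44): the 15.5×9 cube contributes its full rectangle (area 139.50 mm²); the cube at (9.5, -1) is absent (z outside [13.5, 27.5]); Combining (union): only the 15.5×9 cube is present, so the union is just that shape — area = 139.50 mm². So its area = 139.50 mm². Layer 59 is larger (334.50 vs 139.50 mm²).

layer 59 (z = 14.16 mm)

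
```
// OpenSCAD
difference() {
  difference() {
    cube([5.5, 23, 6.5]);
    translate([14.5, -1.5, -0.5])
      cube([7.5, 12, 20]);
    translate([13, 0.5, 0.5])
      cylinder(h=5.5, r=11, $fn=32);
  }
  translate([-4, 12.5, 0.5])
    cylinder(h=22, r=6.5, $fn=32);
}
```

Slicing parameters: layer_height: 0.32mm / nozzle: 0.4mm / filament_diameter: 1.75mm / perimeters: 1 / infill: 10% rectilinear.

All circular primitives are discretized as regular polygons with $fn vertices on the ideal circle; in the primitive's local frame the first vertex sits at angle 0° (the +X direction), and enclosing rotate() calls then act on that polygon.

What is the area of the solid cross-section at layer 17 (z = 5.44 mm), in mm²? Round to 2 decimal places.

At z = 5.44 mm: the 5.5×23 cube contributes its full rectangle (area 126.50 mm²); the cube at (14.5, -1.5) is present — its section is the full 7.5×12 rectangle (area 90.00 mm²); the r=11 cylinder at (13, 0.5) gives a regular 32-gon of circumradius 11 (constant along its height) (area = (32/2)·11.000²·sin(360°/32) = 377.69 mm²); Subtracting the remaining from the first: starting from the 5.5×23 cube (126.50 mm²), the 7.5×12 cube at (14.5, -1.5) misses the remaining region (no effect); the r=11 cylinder at (13, 0.5) partially overlaps it — only the 20.89 mm² overlap (of its 377.69 mm²) is removed, clipping the outline — area = 105.61 mm²; the r=6.5 cylinder at (-4, 12.5) gives a regular 32-gon of circumradius 6.5 (constant along its height) (area = (32/2)·6.500²·sin(360°/32) = 131.88 mm²); Subtracting the remaining from the first: starting from the result so far (105.61 mm²), the r=6.5 cylinder at (-4, 12.5) partially overlaps it — only the 17.62 mm² overlap (of its 131.88 mm²) is removed, clipping the outline — area = 87.99 mm². Overall, the cross-section is a single solid region. Net area = 87.99 mm².

87.99 mm²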